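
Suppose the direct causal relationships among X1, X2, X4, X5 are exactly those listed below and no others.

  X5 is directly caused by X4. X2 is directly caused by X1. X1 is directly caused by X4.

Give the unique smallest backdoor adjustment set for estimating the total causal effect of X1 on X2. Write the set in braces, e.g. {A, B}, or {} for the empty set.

{}

Variables eligible for adjustment (non-descendants of X1, excluding X1 and X2): {X4, X5}.
Backdoor paths from X1 to X2:
  (none)
With no backdoor paths the empty set already satisfies the criterion, and it is trivially minimal.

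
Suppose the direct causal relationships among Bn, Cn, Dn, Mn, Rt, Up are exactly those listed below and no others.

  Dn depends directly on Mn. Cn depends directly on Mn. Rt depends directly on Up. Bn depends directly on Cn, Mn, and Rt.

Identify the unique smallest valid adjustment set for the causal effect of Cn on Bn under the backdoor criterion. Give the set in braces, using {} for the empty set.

{Mn}

Variables eligible for adjustment (non-descendants of Cn, excluding Cn and Bn): {Dn, Mn, Rt, Up}.
Backdoor paths from Cn to Bn:
  P1: Cn <- Mn -> Bn
The empty set is not sufficient: P1 (Cn <- Mn -> Bn) has no collider blocking it and no conditioned non-collider, so it is open.
Try {Mn}:
  P1: blocked at fork node Mn ∈ conditioning set.
{Mn} contains no descendant of Cn and blocks every backdoor path.
No other singleton works — e.g. {Up} leaves P1 open — so {Mn} is the unique smallest valid adjustment set.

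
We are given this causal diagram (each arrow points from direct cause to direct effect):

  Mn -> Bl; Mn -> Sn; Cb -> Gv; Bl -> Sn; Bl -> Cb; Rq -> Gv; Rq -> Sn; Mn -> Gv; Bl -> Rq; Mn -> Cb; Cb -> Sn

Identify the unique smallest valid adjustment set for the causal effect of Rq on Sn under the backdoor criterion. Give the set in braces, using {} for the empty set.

{Bl}

Variables eligible for adjustment (non-descendants of Rq, excluding Rq and Sn): {Bl, Cb, Mn}.
Backdoor paths from Rq to Sn:
  P1: Rq <- Bl <- Mn -> Cb -> Sn
  P2: Rq <- Bl <- Mn -> Sn
  P3: Rq <- Bl <- Mn -> Gv <- Cb -> Sn
  P4: Rq <- Bl -> Cb <- Mn -> Sn
  P5: Rq <- Bl -> Cb -> Sn
  P6: Rq <- Bl -> Cb -> Gv <- Mn -> Sn
  P7: Rq <- Bl -> Sn
The empty set is not sufficient: P1 (Rq <- Bl <- Mn -> Cb -> Sn) has no collider blocking it and no conditioned non-collider, so it is open.
Try {Bl}:
  P1: blocked at chain node Bl ∈ conditioning set.
  P2: blocked at chain node Bl ∈ conditioning set.
  P3: blocked at chain node Bl ∈ conditioning set.
  P4: blocked at fork node Bl ∈ conditioning set.
  P5: blocked at fork node Bl ∈ conditioning set.
  P6: blocked at fork node Bl ∈ conditioning set.
  P7: blocked at fork node Bl ∈ conditioning set.
{Bl} contains no descendant of Rq and blocks every backdoor path.
No other singleton works — e.g. {Mn} leaves P5 open — so {Bl} is the unique smallest valid adjustment set.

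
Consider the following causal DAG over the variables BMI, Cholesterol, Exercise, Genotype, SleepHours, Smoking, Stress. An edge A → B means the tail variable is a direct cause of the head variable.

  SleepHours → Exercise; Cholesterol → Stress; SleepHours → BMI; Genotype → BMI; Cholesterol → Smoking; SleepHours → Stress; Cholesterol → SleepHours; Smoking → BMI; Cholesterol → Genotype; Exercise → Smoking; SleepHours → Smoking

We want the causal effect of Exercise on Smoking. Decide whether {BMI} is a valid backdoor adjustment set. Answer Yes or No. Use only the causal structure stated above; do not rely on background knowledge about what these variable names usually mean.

No

Backdoor paths from Exercise to Smoking (paths whose first edge points into Exercise):
  P1: Exercise <- SleepHours <- Cholesterol -> Genotype -> BMI <- Smoking
  P2: Exercise <- SleepHours <- Cholesterol -> Smoking
  P3: Exercise <- SleepHours -> Smoking
  P4: Exercise <- SleepHours -> BMI <- Genotype <- Cholesterol -> Smoking
  P5: Exercise <- SleepHours -> BMI <- Smoking
  P6: Exercise <- SleepHours -> Stress <- Cholesterol -> Genotype -> BMI <- Smoking
  P7: Exercise <- SleepHours -> Stress <- Cholesterol -> Smoking
Condition 1 (no descendant of Exercise in the set): FAILS — BMI is a descendant of Exercise.
Condition 2 (every backdoor path blocked by {BMI}):
  P1: open — collider(s) BMI are conditioned on (or have a conditioned descendant) and no non-collider on the path is in the set.
  P2: open — no interior node is in the conditioning set.
  P3: open — no interior node is in the conditioning set.
  P4: open — collider(s) BMI are conditioned on (or have a conditioned descendant) and no non-collider on the path is in the set.
  P5: open — collider(s) BMI are conditioned on (or have a conditioned descendant) and no non-collider on the path is in the set.
  P6: blocked at collider Stress (neither it nor any descendant is in the conditioning set).
  P7: blocked at collider Stress (neither it nor any descendant is in the conditioning set).
{BMI} does not satisfy the backdoor criterion.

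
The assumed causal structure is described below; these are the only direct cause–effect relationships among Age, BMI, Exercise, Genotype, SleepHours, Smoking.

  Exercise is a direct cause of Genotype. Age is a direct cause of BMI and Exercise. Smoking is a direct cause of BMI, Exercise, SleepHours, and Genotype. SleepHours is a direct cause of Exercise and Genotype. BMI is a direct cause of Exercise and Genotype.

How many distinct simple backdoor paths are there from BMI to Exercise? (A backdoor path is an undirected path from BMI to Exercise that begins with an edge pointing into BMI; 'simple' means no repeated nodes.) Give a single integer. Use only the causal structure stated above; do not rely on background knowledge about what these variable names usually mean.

A backdoor path from BMI to Exercise is any simple undirected path whose first edge points into BMI (i.e. leaves BMI via a parent).
Parents of BMI: {Age, Smoking}.
Enumerating:
  P1: BMI <- Age -> Exercise
  P2: BMI <- Smoking -> SleepHours -> Exercise
  P3: BMI <- Smoking -> SleepHours -> Genotype <- Exercise
  P4: BMI <- Smoking -> Exercise
  P5: BMI <- Smoking -> Genotype <- SleepHours -> Exercise
  P6: BMI <- Smoking -> Genotype <- Exercise
That exhausts the simple backdoor paths. Count: 6.

6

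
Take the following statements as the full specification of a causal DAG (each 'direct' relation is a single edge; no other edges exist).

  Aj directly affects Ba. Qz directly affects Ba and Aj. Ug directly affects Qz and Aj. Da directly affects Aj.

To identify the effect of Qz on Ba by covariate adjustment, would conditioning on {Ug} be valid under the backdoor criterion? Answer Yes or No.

Yes

Backdoor paths from Qz to Ba (paths whose first edge points into Qz):
  P1: Qz <- Ug -> Aj -> Ba
Condition 1 (no descendant of Qz in the set): holds — descendants of Qz are {Aj, Ba}; none are in {Ug}.
Condition 2 (every backdoor path blocked by {Ug}):
  P1: blocked at fork node Ug ∈ conditioning set.
{Ug} satisfies the backdoor criterion.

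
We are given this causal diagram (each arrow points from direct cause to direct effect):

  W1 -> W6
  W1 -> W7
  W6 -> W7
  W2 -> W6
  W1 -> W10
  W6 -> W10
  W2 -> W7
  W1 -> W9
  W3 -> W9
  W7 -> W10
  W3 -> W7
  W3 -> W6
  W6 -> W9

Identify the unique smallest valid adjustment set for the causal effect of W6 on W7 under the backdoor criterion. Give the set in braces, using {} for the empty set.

Variables eligible for adjustment (non-descendants of W6, excluding W6 and W7): {W1, W2, W3}.
Backdoor paths from W6 to W7:
  P1: W6 <- W3 -> W7
  P2: W6 <- W3 -> W9 <- W1 -> W7
  P3: W6 <- W3 -> W9 <- W1 -> W10 <- W7
  P4: W6 <- W2 -> W7
  P5: W6 <- W1 -> W7
  P6: W6 <- W1 -> W10 <- W7
  P7: W6 <- W1 -> W9 <- W3 -> W7
The empty set is not sufficient: P1 (W6 <- W3 -> W7) has no collider blocking it and no conditioned non-collider, so it is open.
Try {W1, W2, W3}:
  P1: blocked at fork node W3 ∈ conditioning set.
  P2: blocked at fork node W3 ∈ conditioning set.
  P3: blocked at fork node W3 ∈ conditioning set.
  P4: blocked at fork node W2 ∈ conditioning set.
  P5: blocked at fork node W1 ∈ conditioning set.
  P6: blocked at fork node W1 ∈ conditioning set.
  P7: blocked at fork node W1 ∈ conditioning set.
{W1, W2, W3} contains no descendant of W6 and blocks every backdoor path.
Every element of {W1, W2, W3} is needed (dropping W1 leaves P5 open; dropping W2 leaves P4 open; dropping W3 leaves P1 open), so no proper subset is valid.
Among all size-3 subsets of the eligible variables, only {W1, W2, W3} blocks every backdoor path, so it is the unique smallest valid adjustment set.

{W1, W2, W3}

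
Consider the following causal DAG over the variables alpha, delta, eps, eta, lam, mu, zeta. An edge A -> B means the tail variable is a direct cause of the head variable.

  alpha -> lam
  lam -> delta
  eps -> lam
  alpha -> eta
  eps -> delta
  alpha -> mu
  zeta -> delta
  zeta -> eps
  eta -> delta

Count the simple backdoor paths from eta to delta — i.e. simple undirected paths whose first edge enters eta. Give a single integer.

A backdoor path from eta to delta is any simple undirected path whose first edge points into eta (i.e. leaves eta via a parent).
Parents of eta: {alpha}.
Enumerating:
  P1: eta <- alpha -> lam <- eps <- zeta -> delta
  P2: eta <- alpha -> lam <- eps -> delta
  P3: eta <- alpha -> lam -> delta
That exhausts the simple backdoor paths. Count: 3.

3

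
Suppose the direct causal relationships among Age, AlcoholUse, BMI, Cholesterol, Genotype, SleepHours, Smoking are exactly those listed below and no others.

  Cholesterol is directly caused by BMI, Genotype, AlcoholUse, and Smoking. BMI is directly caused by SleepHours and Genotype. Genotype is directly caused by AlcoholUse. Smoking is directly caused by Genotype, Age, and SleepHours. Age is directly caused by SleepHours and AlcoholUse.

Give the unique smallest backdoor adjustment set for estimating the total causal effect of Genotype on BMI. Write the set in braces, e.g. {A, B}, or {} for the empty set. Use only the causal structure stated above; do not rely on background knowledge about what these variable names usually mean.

{}

Variables eligible for adjustment (non-descendants of Genotype, excluding Genotype and BMI): {Age, AlcoholUse, SleepHours}.
Backdoor paths from Genotype to BMI:
  P1: Genotype <- AlcoholUse -> Age <- SleepHours -> BMI
  P2: Genotype <- AlcoholUse -> Age <- SleepHours -> Smoking -> Cholesterol <- BMI
  P3: Genotype <- AlcoholUse -> Age -> Smoking <- SleepHours -> BMI
  P4: Genotype <- AlcoholUse -> Age -> Smoking -> Cholesterol <- BMI
  P5: Genotype <- AlcoholUse -> Cholesterol <- BMI
  P6: Genotype <- AlcoholUse -> Cholesterol <- Smoking <- SleepHours -> BMI
  P7: Genotype <- AlcoholUse -> Cholesterol <- Smoking <- Age <- SleepHours -> BMI
Each backdoor path contains an unconditioned collider, so every path is already blocked with the empty conditioning set:
  P1: blocked at collider Age (neither it nor any descendant is in the conditioning set).
  P2: blocked at collider Age (neither it nor any descendant is in the conditioning set).
  P3: blocked at collider Smoking (neither it nor any descendant is in the conditioning set).
  P4: blocked at collider Cholesterol (neither it nor any descendant is in the conditioning set).
  P5: blocked at collider Cholesterol (neither it nor any descendant is in the conditioning set).
  P6: blocked at collider Cholesterol (neither it nor any descendant is in the conditioning set).
  P7: blocked at collider Cholesterol (neither it nor any descendant is in the conditioning set).
The empty set is therefore the unique smallest valid set.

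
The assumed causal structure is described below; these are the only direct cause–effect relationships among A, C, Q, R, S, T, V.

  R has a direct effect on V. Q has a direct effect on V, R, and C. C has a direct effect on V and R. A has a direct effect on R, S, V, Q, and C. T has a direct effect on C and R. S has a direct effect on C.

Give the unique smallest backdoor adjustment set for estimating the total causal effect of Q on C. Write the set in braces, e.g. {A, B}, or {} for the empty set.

Variables eligible for adjustment (non-descendants of Q, excluding Q and C): {A, S, T}.
Backdoor paths from Q to C:
  P1: Q <- A -> S -> C
  P2: Q <- A -> C
  P3: Q <- A -> R <- T -> C
  P4: Q <- A -> R <- C
  P5: Q <- A -> R -> V <- C
  P6: Q <- A -> V <- C
  P7: Q <- A -> V <- R <- T -> C
  P8: Q <- A -> V <- R <- C
The empty set is not sufficient: P1 (Q <- A -> S -> C) has no collider blocking it and no conditioned non-collider, so it is open.
Try {A}:
  P1: blocked at fork node A ∈ conditioning set.
  P2: blocked at fork node A ∈ conditioning set.
  P3: blocked at fork node A ∈ conditioning set.
  P4: blocked at fork node A ∈ conditioning set.
  P5: blocked at fork node A ∈ conditioning set.
  P6: blocked at fork node A ∈ conditioning set.
  P7: blocked at fork node A ∈ conditioning set.
  P8: blocked at fork node A ∈ conditioning set.
{A} contains no descendant of Q and blocks every backdoor path.
No other singleton works — e.g. {T} leaves P1 open — so {A} is the unique smallest valid adjustment set.

{A}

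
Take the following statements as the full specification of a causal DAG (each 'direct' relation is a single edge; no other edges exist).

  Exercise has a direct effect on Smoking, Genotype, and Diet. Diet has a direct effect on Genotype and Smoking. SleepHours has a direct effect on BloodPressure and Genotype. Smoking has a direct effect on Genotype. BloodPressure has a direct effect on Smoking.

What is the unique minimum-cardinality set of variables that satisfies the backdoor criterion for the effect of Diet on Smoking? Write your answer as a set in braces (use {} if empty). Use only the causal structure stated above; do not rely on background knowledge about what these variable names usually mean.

Variables eligible for adjustment (non-descendants of Diet, excluding Diet and Smoking): {BloodPressure, Exercise, SleepHours}.
Backdoor paths from Diet to Smoking:
  P1: Diet <- Exercise -> Smoking
  P2: Diet <- Exercise -> Genotype <- SleepHours -> BloodPressure -> Smoking
  P3: Diet <- Exercise -> Genotype <- Smoking
The empty set is not sufficient: P1 (Diet <- Exercise -> Smoking) has no collider blocking it and no conditioned non-collider, so it is open.
Try {Exercise}:
  P1: blocked at fork node Exercise ∈ conditioning set.
  P2: blocked at fork node Exercise ∈ conditioning set.
  P3: blocked at fork node Exercise ∈ conditioning set.
{Exercise} contains no descendant of Diet and blocks every backdoor path.
No other singleton works — e.g. {SleepHours} leaves P1 open — so {Exercise} is the unique smallest valid adjustment set.

{Exercise}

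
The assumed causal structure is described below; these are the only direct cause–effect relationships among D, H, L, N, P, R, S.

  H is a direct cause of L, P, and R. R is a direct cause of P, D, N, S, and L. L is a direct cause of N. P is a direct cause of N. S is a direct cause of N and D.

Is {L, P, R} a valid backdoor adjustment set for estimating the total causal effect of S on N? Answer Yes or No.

Backdoor paths from S to N (paths whose first edge points into S):
  P1: S <- R <- H -> L -> N
  P2: S <- R <- H -> P -> N
  P3: S <- R -> L <- H -> P -> N
  P4: S <- R -> L -> N
  P5: S <- R -> P <- H -> L -> N
  P6: S <- R -> P -> N
  P7: S <- R -> N
Condition 1 (no descendant of S in the set): holds — descendants of S are {D, N}; none are in {L, P, R}.
Condition 2 (every backdoor path blocked by {L, P, R}):
  P1: blocked at chain node R ∈ conditioning set.
  P2: blocked at chain node R ∈ conditioning set.
  P3: blocked at fork node R ∈ conditioning set.
  P4: blocked at fork node R ∈ conditioning set.
  P5: blocked at fork node R ∈ conditioning set.
  P6: blocked at fork node R ∈ conditioning set.
  P7: blocked at fork node R ∈ conditioning set.
{L, P, R} satisfies the backdoor criterion.

Yes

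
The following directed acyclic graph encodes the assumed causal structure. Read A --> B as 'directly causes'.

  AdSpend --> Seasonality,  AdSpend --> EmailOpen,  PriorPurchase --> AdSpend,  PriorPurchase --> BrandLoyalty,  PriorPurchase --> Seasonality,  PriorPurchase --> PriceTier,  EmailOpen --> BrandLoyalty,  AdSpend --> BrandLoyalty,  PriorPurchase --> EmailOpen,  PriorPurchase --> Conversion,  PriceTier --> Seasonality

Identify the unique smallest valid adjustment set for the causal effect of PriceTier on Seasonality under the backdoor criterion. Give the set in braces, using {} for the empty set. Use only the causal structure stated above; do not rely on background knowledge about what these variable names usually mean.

{PriorPurchase}

Variables eligible for adjustment (non-descendants of PriceTier, excluding PriceTier and Seasonality): {AdSpend, BrandLoyalty, Conversion, EmailOpen, PriorPurchase}.
Backdoor paths from PriceTier to Seasonality:
  P1: PriceTier <- PriorPurchase -> AdSpend -> Seasonality
  P2: PriceTier <- PriorPurchase -> EmailOpen <- AdSpend -> Seasonality
  P3: PriceTier <- PriorPurchase -> EmailOpen -> BrandLoyalty <- AdSpend -> Seasonality
  P4: PriceTier <- PriorPurchase -> BrandLoyalty <- AdSpend -> Seasonality
  P5: PriceTier <- PriorPurchase -> BrandLoyalty <- EmailOpen <- AdSpend -> Seasonality
  P6: PriceTier <- PriorPurchase -> Seasonality
The empty set is not sufficient: P1 (PriceTier <- PriorPurchase -> AdSpend -> Seasonality) has no collider blocking it and no conditioned non-collider, so it is open.
Try {PriorPurchase}:
  P1: blocked at fork node PriorPurchase ∈ conditioning set.
  P2: blocked at fork node PriorPurchase ∈ conditioning set.
  P3: blocked at fork node PriorPurchase ∈ conditioning set.
  P4: blocked at fork node PriorPurchase ∈ conditioning set.
  P5: blocked at fork node PriorPurchase ∈ conditioning set.
  P6: blocked at fork node PriorPurchase ∈ conditioning set.
{PriorPurchase} contains no descendant of PriceTier and blocks every backdoor path.
No other singleton works — e.g. {AdSpend} leaves P6 open — so {PriorPurchase} is the unique smallest valid adjustment set.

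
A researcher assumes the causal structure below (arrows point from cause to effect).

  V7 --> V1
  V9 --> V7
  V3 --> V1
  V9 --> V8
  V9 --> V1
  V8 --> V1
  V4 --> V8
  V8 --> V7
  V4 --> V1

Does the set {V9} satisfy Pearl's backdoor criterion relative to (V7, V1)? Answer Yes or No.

Backdoor paths from V7 to V1 (paths whose first edge points into V7):
  P1: V7 <- V9 -> V8 <- V4 -> V1
  P2: V7 <- V9 -> V8 -> V1
  P3: V7 <- V9 -> V1
  P4: V7 <- V8 <- V4 -> V1
  P5: V7 <- V8 <- V9 -> V1
  P6: V7 <- V8 -> V1
Condition 1 (no descendant of V7 in the set): holds — descendants of V7 are {V1}; none are in {V9}.
Condition 2 (every backdoor path blocked by {V9}):
  P1: blocked at fork node V9 ∈ conditioning set.
  P2: blocked at fork node V9 ∈ conditioning set.
  P3: blocked at fork node V9 ∈ conditioning set.
  P4: open — no interior node is in the conditioning set.
  P5: blocked at fork node V9 ∈ conditioning set.
  P6: open — no interior node is in the conditioning set.
{V9} does not satisfy the backdoor criterion.

No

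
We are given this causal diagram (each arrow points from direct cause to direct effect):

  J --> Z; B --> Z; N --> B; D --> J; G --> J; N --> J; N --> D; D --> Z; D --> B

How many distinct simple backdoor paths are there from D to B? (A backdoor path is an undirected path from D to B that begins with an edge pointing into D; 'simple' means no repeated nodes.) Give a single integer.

A backdoor path from D to B is any simple undirected path whose first edge points into D (i.e. leaves D via a parent).
Parents of D: {N}.
Enumerating:
  P1: D <- N -> B
  P2: D <- N -> J -> Z <- B
That exhausts the simple backdoor paths. Count: 2.

2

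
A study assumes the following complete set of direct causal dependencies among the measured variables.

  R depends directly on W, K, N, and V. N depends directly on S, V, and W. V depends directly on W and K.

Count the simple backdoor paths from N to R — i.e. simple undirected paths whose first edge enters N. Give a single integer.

6

A backdoor path from N to R is any simple undirected path whose first edge points into N (i.e. leaves N via a parent).
Parents of N: {S, V, W}.
Enumerating:
  P1: N <- W -> V <- K -> R
  P2: N <- W -> V -> R
  P3: N <- W -> R
  P4: N <- V <- K -> R
  P5: N <- V <- W -> R
  P6: N <- V -> R
That exhausts the simple backdoor paths. Count: 6.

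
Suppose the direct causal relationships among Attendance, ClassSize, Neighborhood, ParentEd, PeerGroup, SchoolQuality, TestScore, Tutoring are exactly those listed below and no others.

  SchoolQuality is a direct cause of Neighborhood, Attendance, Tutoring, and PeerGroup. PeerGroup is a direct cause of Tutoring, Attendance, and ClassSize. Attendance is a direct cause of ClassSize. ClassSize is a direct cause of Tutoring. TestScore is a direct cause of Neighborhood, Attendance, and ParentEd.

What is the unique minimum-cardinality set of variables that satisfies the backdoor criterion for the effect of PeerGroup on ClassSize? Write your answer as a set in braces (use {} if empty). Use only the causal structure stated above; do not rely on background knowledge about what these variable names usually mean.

Variables eligible for adjustment (non-descendants of PeerGroup, excluding PeerGroup and ClassSize): {Neighborhood, ParentEd, SchoolQuality, TestScore}.
Backdoor paths from PeerGroup to ClassSize:
  P1: PeerGroup <- SchoolQuality -> Attendance -> ClassSize
  P2: PeerGroup <- SchoolQuality -> Neighborhood <- TestScore -> Attendance -> ClassSize
  P3: PeerGroup <- SchoolQuality -> Tutoring <- ClassSize
The empty set is not sufficient: P1 (PeerGroup <- SchoolQuality -> Attendance -> ClassSize) has no collider blocking it and no conditioned non-collider, so it is open.
Try {SchoolQuality}:
  P1: blocked at fork node SchoolQuality ∈ conditioning set.
  P2: blocked at fork node SchoolQuality ∈ conditioning set.
  P3: blocked at fork node SchoolQuality ∈ conditioning set.
{SchoolQuality} contains no descendant of PeerGroup and blocks every backdoor path.
No other singleton works — e.g. {TestScore} leaves P1 open — so {SchoolQuality} is the unique smallest valid adjustment set.

{SchoolQuality}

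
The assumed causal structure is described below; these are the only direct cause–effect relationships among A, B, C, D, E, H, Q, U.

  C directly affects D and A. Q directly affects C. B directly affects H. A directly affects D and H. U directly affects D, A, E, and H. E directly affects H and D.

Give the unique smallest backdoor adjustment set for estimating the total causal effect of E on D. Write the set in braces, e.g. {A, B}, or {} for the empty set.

{U}

Variables eligible for adjustment (non-descendants of E, excluding E and D): {A, B, C, Q, U}.
Backdoor paths from E to D:
  P1: E <- U -> A <- C -> D
  P2: E <- U -> A -> D
  P3: E <- U -> D
  P4: E <- U -> H <- A <- C -> D
  P5: E <- U -> H <- A -> D
The empty set is not sufficient: P2 (E <- U -> A -> D) has no collider blocking it and no conditioned non-collider, so it is open.
Try {U}:
  P1: blocked at fork node U ∈ conditioning set.
  P2: blocked at fork node U ∈ conditioning set.
  P3: blocked at fork node U ∈ conditioning set.
  P4: blocked at fork node U ∈ conditioning set.
  P5: blocked at fork node U ∈ conditioning set.
{U} contains no descendant of E and blocks every backdoor path.
No other singleton works — e.g. {Q} leaves P2 open — so {U} is the unique smallest valid adjustment set.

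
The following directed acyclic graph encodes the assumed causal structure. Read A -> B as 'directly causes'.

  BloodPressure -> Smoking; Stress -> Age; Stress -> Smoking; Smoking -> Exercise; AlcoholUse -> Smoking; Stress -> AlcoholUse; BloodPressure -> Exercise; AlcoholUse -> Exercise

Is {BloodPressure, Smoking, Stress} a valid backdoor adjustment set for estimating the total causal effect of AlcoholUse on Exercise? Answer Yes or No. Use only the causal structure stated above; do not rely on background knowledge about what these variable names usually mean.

Backdoor paths from AlcoholUse to Exercise (paths whose first edge points into AlcoholUse):
  P1: AlcoholUse <- Stress -> Smoking <- BloodPressure -> Exercise
  P2: AlcoholUse <- Stress -> Smoking -> Exercise
Condition 1 (no descendant of AlcoholUse in the set): FAILS — Smoking is a descendant of AlcoholUse.
Condition 2 (every backdoor path blocked by {BloodPressure, Smoking, Stress}):
  P1: blocked at fork node Stress ∈ conditioning set.
  P2: blocked at fork node Stress ∈ conditioning set.
{BloodPressure, Smoking, Stress} does not satisfy the backdoor criterion.

No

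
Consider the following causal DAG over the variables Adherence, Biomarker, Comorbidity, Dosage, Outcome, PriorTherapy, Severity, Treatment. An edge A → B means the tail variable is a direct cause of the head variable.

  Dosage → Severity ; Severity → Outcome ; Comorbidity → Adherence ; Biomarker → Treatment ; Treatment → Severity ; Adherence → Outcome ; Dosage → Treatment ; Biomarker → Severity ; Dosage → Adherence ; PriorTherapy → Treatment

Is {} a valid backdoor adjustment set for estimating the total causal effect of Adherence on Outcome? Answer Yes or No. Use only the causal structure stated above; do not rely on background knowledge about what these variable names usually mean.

No

Backdoor paths from Adherence to Outcome (paths whose first edge points into Adherence):
  P1: Adherence <- Dosage -> Treatment <- Biomarker -> Severity -> Outcome
  P2: Adherence <- Dosage -> Treatment -> Severity -> Outcome
  P3: Adherence <- Dosage -> Severity -> Outcome
Condition 1 (no descendant of Adherence in the set): holds — descendants of Adherence are {Outcome}; none are in {}.
Condition 2 (every backdoor path blocked by {}):
  P1: blocked at collider Treatment (neither it nor any descendant is in the conditioning set).
  P2: open — no interior node is in the conditioning set.
  P3: open — no interior node is in the conditioning set.
{} does not satisfy the backdoor criterion.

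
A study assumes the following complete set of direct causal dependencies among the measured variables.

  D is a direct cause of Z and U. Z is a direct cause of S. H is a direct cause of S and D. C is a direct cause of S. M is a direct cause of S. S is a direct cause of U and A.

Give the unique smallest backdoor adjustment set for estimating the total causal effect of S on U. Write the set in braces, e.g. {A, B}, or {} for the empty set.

{D}

Variables eligible for adjustment (non-descendants of S, excluding S and U): {C, D, H, M, Z}.
Backdoor paths from S to U:
  P1: S <- H -> D -> U
  P2: S <- Z <- D -> U
The empty set is not sufficient: P1 (S <- H -> D -> U) has no collider blocking it and no conditioned non-collider, so it is open.
Try {D}:
  P1: blocked at chain node D ∈ conditioning set.
  P2: blocked at fork node D ∈ conditioning set.
{D} contains no descendant of S and blocks every backdoor path.
No other singleton works — e.g. {H} leaves P2 open — so {D} is the unique smallest valid adjustment set.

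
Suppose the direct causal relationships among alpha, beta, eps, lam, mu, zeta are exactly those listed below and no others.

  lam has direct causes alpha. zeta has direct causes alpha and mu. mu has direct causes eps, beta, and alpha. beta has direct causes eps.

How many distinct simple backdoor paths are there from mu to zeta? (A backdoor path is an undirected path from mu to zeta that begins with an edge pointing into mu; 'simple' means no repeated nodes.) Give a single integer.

A backdoor path from mu to zeta is any simple undirected path whose first edge points into mu (i.e. leaves mu via a parent).
Parents of mu: {alpha, beta, eps}.
Enumerating:
  P1: mu <- alpha -> zeta
That exhausts the simple backdoor paths. Count: 1.

1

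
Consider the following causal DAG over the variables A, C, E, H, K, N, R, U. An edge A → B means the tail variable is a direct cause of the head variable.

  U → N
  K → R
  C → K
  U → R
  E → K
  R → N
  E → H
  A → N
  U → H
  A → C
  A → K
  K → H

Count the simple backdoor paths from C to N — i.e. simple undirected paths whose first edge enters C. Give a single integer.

A backdoor path from C to N is any simple undirected path whose first edge points into C (i.e. leaves C via a parent).
Parents of C: {A}.
Enumerating:
  P1: C <- A -> K <- E -> H <- U -> R -> N
  P2: C <- A -> K <- E -> H <- U -> N
  P3: C <- A -> K -> R <- U -> N
  P4: C <- A -> K -> R -> N
  P5: C <- A -> K -> H <- U -> R -> N
  P6: C <- A -> K -> H <- U -> N
  P7: C <- A -> N
That exhausts the simple backdoor paths. Count: 7.

7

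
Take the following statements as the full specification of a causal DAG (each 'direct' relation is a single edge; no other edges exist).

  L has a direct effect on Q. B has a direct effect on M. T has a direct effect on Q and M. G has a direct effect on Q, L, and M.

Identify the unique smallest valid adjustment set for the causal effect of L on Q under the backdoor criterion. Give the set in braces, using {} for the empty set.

Variables eligible for adjustment (non-descendants of L, excluding L and Q): {B, G, M, T}.
Backdoor paths from L to Q:
  P1: L <- G -> M <- T -> Q
  P2: L <- G -> Q
The empty set is not sufficient: P2 (L <- G -> Q) has no collider blocking it and no conditioned non-collider, so it is open.
Try {G}:
  P1: blocked at fork node G ∈ conditioning set.
  P2: blocked at fork node G ∈ conditioning set.
{G} contains no descendant of L and blocks every backdoor path.
No other singleton works — e.g. {T} leaves P2 open — so {G} is the unique smallest valid adjustment set.

{G}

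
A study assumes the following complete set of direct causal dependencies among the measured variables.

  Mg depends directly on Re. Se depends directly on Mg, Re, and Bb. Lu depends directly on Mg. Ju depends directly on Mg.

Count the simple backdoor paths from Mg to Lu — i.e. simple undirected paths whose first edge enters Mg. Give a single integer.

A backdoor path from Mg to Lu is any simple undirected path whose first edge points into Mg (i.e. leaves Mg via a parent).
Parents of Mg: {Re}.
No simple path from any parent of Mg reaches Lu without revisiting Mg, so there are no backdoor paths.

0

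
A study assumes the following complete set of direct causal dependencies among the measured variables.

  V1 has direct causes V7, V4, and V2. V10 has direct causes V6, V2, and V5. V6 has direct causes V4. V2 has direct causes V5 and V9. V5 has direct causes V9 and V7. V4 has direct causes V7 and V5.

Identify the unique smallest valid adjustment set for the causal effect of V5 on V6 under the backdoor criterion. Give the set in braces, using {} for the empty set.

Variables eligible for adjustment (non-descendants of V5, excluding V5 and V6): {V7, V9}.
Backdoor paths from V5 to V6:
  P1: V5 <- V7 -> V4 -> V1 <- V2 -> V10 <- V6
  P2: V5 <- V7 -> V4 -> V6
  P3: V5 <- V7 -> V1 <- V2 -> V10 <- V6
  P4: V5 <- V7 -> V1 <- V4 -> V6
  P5: V5 <- V9 -> V2 -> V1 <- V7 -> V4 -> V6
  P6: V5 <- V9 -> V2 -> V1 <- V4 -> V6
  P7: V5 <- V9 -> V2 -> V10 <- V6
The empty set is not sufficient: P2 (V5 <- V7 -> V4 -> V6) has no collider blocking it and no conditioned non-collider, so it is open.
Try {V7}:
  P1: blocked at fork node V7 ∈ conditioning set.
  P2: blocked at fork node V7 ∈ conditioning set.
  P3: blocked at fork node V7 ∈ conditioning set.
  P4: blocked at fork node V7 ∈ conditioning set.
  P5: blocked at collider V1 (neither it nor any descendant is in the conditioning set).
  P6: blocked at collider V1 (neither it nor any descendant is in the conditioning set).
  P7: blocked at collider V10 (neither it nor any descendant is in the conditioning set).
{V7} contains no descendant of V5 and blocks every backdoor path.
No other singleton works — e.g. {V9} leaves P2 open — so {V7} is the unique smallest valid adjustment set.

{V7}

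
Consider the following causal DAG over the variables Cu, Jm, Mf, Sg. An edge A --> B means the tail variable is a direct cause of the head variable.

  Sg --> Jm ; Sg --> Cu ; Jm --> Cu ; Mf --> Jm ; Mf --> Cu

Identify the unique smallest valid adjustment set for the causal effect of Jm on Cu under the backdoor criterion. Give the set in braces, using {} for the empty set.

Variables eligible for adjustment (non-descendants of Jm, excluding Jm and Cu): {Mf, Sg}.
Backdoor paths from Jm to Cu:
  P1: Jm <- Sg -> Cu
  P2: Jm <- Mf -> Cu
The empty set is not sufficient: P1 (Jm <- Sg -> Cu) has no collider blocking it and no conditioned non-collider, so it is open.
Try {Mf, Sg}:
  P1: blocked at fork node Sg ∈ conditioning set.
  P2: blocked at fork node Mf ∈ conditioning set.
{Mf, Sg} contains no descendant of Jm and blocks every backdoor path.
Every element of {Mf, Sg} is needed (dropping Mf leaves P2 open; dropping Sg leaves P1 open), so no proper subset is valid.
Among all size-2 subsets of the eligible variables, only {Mf, Sg} blocks every backdoor path, so it is the unique smallest valid adjustment set.

{Mf, Sg}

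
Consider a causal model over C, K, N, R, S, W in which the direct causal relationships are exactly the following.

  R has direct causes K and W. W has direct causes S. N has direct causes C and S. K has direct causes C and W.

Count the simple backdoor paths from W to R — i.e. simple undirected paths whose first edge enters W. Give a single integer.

A backdoor path from W to R is any simple undirected path whose first edge points into W (i.e. leaves W via a parent).
Parents of W: {S}.
Enumerating:
  P1: W <- S -> N <- C -> K -> R
That exhausts the simple backdoor paths. Count: 1.

1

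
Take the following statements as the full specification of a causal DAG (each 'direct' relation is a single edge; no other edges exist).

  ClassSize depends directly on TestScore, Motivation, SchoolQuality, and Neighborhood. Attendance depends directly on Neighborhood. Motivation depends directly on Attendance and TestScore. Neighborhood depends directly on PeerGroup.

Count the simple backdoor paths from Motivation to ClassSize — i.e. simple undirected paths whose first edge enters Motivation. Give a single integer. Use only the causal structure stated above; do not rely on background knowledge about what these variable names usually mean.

A backdoor path from Motivation to ClassSize is any simple undirected path whose first edge points into Motivation (i.e. leaves Motivation via a parent).
Parents of Motivation: {Attendance, TestScore}.
Enumerating:
  P1: Motivation <- TestScore -> ClassSize
  P2: Motivation <- Attendance <- Neighborhood -> ClassSize
That exhausts the simple backdoor paths. Count: 2.

2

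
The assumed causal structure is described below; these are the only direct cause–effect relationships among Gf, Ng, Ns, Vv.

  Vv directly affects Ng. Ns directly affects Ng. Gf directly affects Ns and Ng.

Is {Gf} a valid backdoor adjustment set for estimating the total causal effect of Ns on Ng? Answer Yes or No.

Backdoor paths from Ns to Ng (paths whose first edge points into Ns):
  P1: Ns <- Gf -> Ng
Condition 1 (no descendant of Ns in the set): holds — descendants of Ns are {Ng}; none are in {Gf}.
Condition 2 (every backdoor path blocked by {Gf}):
  P1: blocked at fork node Gf ∈ conditioning set.
{Gf} satisfies the backdoor criterion.

Yes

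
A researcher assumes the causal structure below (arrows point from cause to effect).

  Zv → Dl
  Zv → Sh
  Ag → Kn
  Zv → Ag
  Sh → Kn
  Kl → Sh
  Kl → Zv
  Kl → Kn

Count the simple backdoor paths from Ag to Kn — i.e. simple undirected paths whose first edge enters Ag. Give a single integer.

4

A backdoor path from Ag to Kn is any simple undirected path whose first edge points into Ag (i.e. leaves Ag via a parent).
Parents of Ag: {Zv}.
Enumerating:
  P1: Ag <- Zv <- Kl -> Sh -> Kn
  P2: Ag <- Zv <- Kl -> Kn
  P3: Ag <- Zv -> Sh <- Kl -> Kn
  P4: Ag <- Zv -> Sh -> Kn
That exhausts the simple backdoor paths. Count: 4.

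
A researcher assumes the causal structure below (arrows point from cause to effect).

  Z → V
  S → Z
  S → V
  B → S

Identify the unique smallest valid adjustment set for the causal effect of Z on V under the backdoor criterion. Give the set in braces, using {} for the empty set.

{S}

Variables eligible for adjustment (non-descendants of Z, excluding Z and V): {B, S}.
Backdoor paths from Z to V:
  P1: Z <- S -> V
The empty set is not sufficient: P1 (Z <- S -> V) has no collider blocking it and no conditioned non-collider, so it is open.
Try {S}:
  P1: blocked at fork node S ∈ conditioning set.
{S} contains no descendant of Z and blocks every backdoor path.
No other singleton works — e.g. {B} leaves P1 open — so {S} is the unique smallest valid adjustment set.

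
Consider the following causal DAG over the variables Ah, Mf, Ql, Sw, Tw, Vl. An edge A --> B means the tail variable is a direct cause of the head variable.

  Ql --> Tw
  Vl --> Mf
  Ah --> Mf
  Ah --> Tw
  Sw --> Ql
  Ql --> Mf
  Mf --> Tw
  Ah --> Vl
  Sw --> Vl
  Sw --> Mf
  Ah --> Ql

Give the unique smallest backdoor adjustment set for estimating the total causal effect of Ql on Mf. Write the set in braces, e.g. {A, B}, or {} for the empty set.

Variables eligible for adjustment (non-descendants of Ql, excluding Ql and Mf): {Ah, Sw, Vl}.
Backdoor paths from Ql to Mf:
  P1: Ql <- Sw -> Vl <- Ah -> Mf
  P2: Ql <- Sw -> Vl <- Ah -> Tw <- Mf
  P3: Ql <- Sw -> Vl -> Mf
  P4: Ql <- Sw -> Mf
  P5: Ql <- Ah -> Vl <- Sw -> Mf
  P6: Ql <- Ah -> Vl -> Mf
  P7: Ql <- Ah -> Mf
  P8: Ql <- Ah -> Tw <- Mf
The empty set is not sufficient: P3 (Ql <- Sw -> Vl -> Mf) has no collider blocking it and no conditioned non-collider, so it is open.
Try {Ah, Sw}:
  P1: blocked at fork node Sw ∈ conditioning set.
  P2: blocked at fork node Sw ∈ conditioning set.
  P3: blocked at fork node Sw ∈ conditioning set.
  P4: blocked at fork node Sw ∈ conditioning set.
  P5: blocked at fork node Ah ∈ conditioning set.
  P6: blocked at fork node Ah ∈ conditioning set.
  P7: blocked at fork node Ah ∈ conditioning set.
  P8: blocked at fork node Ah ∈ conditioning set.
{Ah, Sw} contains no descendant of Ql and blocks every backdoor path.
Every element of {Ah, Sw} is needed (dropping Ah leaves P6 open; dropping Sw leaves P3 open), so no proper subset is valid.
Among all size-2 subsets of the eligible variables, only {Ah, Sw} blocks every backdoor path, so it is the unique smallest valid adjustment set.

{Ah, Sw}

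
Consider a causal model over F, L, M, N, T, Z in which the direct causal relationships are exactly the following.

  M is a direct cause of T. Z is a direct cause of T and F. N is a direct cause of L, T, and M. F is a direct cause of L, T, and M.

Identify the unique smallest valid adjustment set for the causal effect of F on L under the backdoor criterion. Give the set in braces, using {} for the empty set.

{}

Variables eligible for adjustment (non-descendants of F, excluding F and L): {N, Z}.
Backdoor paths from F to L:
  P1: F <- Z -> T <- N -> L
  P2: F <- Z -> T <- M <- N -> L
Each backdoor path contains an unconditioned collider, so every path is already blocked with the empty conditioning set:
  P1: blocked at collider T (neither it nor any descendant is in the conditioning set).
  P2: blocked at collider T (neither it nor any descendant is in the conditioning set).
The empty set is therefore the unique smallest valid set.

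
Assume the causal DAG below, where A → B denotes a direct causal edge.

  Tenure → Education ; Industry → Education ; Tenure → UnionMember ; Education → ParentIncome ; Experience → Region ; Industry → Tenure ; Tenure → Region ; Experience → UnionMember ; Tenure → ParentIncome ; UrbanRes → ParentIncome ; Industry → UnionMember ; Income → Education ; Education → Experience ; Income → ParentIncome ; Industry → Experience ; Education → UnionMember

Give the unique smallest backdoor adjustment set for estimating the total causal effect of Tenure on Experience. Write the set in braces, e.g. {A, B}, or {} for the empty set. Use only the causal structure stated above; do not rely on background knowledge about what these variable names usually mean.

Variables eligible for adjustment (non-descendants of Tenure, excluding Tenure and Experience): {Income, Industry, UrbanRes}.
Backdoor paths from Tenure to Experience:
  P1: Tenure <- Industry -> Education -> Experience
  P2: Tenure <- Industry -> Education -> UnionMember <- Experience
  P3: Tenure <- Industry -> Experience
  P4: Tenure <- Industry -> UnionMember <- Education -> Experience
  P5: Tenure <- Industry -> UnionMember <- Experience
The empty set is not sufficient: P1 (Tenure <- Industry -> Education -> Experience) has no collider blocking it and no conditioned non-collider, so it is open.
Try {Industry}:
  P1: blocked at fork node Industry ∈ conditioning set.
  P2: blocked at fork node Industry ∈ conditioning set.
  P3: blocked at fork node Industry ∈ conditioning set.
  P4: blocked at fork node Industry ∈ conditioning set.
  P5: blocked at fork node Industry ∈ conditioning set.
{Industry} contains no descendant of Tenure and blocks every backdoor path.
No other singleton works — e.g. {UrbanRes} leaves P1 open — so {Industry} is the unique smallest valid adjustment set.

{Industry}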